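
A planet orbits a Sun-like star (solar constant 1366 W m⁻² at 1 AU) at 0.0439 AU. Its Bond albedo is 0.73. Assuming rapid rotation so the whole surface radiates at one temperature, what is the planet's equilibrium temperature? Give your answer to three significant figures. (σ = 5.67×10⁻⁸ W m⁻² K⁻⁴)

T_eq ≈ 958 K

Flux at 0.0439 AU: S = 1366/0.0439² = 7.09×10⁵ W m⁻².
Energy balance: absorbed = emitted ⇒ πR²·S(1−A) = 4πR²·σT_eq⁴, so T_eq⁴ = S(1−A)/(4σ).
T_eq = [7.09×10⁵ × 0.27 / (4 × 5.67×10⁻⁸)]^(1/4) = (8.44×10¹¹)^(1/4) = 958 K.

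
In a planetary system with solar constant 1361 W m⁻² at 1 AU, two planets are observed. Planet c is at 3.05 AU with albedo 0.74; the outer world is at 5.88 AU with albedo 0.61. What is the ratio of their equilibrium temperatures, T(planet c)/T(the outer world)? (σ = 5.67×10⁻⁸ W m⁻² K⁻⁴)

T_eq = [S₀(1−A)/(4σd²)]^(1/4), so T ∝ (1−A)^(1/4) / √d.
T₁ = [1361×0.26/(4×5.67×10⁻⁸×3.05²)]^(1/4) = 113.80 K.
T₂ = [1361×0.39/(4×5.67×10⁻⁸×5.88²)]^(1/4) = 90.71 K.

T₁/T₂ ≈ 1.255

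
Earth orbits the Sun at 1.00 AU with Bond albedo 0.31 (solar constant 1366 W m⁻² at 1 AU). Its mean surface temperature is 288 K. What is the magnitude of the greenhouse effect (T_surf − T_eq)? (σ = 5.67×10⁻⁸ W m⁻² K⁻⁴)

ΔT ≈ 34.1 K

S = 1366/1.00² = 1366 W m⁻².
T_eq = [S(1−A)/(4σ)]^(1/4) = [1366×0.69/(4×5.67×10⁻⁸)]^(1/4) = 253.9 K.
ΔT = T_surf − T_eq = 288 − 253.9.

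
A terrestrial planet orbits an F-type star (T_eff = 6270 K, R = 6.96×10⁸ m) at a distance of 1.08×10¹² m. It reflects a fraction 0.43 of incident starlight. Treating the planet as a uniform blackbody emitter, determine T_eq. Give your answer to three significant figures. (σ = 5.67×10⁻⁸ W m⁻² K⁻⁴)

T_eq ≈ 97.8 K

L = 4πR_⋆²σT_⋆⁴ = 4π(6.96×10⁸)² × 5.67×10⁻⁸ × (6270)⁴ = 5.33×10²⁶ W.
S = L/(4πd²) = 36.4 W m⁻².
Energy balance: absorbed = emitted ⇒ πR²·S(1−A) = 4πR²·σT_eq⁴, so T_eq⁴ = S(1−A)/(4σ).
T_eq = [36.4 × 0.57 / (4 × 5.67×10⁻⁸)]^(1/4) = (9.15×10⁷)^(1/4) = 97.8 K.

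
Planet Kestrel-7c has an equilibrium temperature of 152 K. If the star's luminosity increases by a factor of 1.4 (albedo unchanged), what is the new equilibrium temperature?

T_eq ≈ 165 K

T_eq ∝ L^(1/4) · d^(−1/2).
T′ = 152 × 1.4^(1/4) = 165 K.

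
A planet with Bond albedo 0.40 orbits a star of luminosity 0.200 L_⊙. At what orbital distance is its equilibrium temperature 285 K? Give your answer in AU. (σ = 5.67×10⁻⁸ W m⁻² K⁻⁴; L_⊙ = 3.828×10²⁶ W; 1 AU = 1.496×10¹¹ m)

d ≈ 0.330 AU

L = 0.200 × 3.828×10²⁶ = 7.66×10²⁵ W.
From T_eq⁴ = L(1−A)/(16πσd²): d = √[L(1−A)/(16πσT_eq⁴)].
d = √[7.66×10²⁵ × 0.60 / (16π × 5.67×10⁻⁸ × (285)⁴)] = 4.94×10¹⁰ m = 0.330 AU.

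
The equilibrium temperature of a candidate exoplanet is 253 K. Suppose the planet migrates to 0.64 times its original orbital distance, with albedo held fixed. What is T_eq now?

T_eq ∝ L^(1/4) · d^(−1/2).
T′ = 253 / 0.64^(1/2) = 316 K.

T_eq ≈ 316 K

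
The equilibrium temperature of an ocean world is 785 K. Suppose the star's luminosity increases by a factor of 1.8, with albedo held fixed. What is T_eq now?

T_eq ∝ L^(1/4) · d^(−1/2).
T′ = 785 × 1.8^(1/4) = 909 K.

T_eq ≈ 909 K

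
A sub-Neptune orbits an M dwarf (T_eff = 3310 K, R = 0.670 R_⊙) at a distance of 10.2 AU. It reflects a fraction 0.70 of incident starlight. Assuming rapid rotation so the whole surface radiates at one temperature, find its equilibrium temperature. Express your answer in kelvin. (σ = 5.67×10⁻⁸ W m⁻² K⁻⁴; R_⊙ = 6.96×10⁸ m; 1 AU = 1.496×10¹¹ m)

T_eq ≈ 30.3 K

R_⋆ = 0.670 × 6.96×10⁸ = 4.66×10⁸ m.
d = 10.2 AU = 1.53×10¹² m.
L = 4πR_⋆²σT_⋆⁴ = 4π(4.66×10⁸)² × 5.67×10⁻⁸ × (3310)⁴ = 1.86×10²⁵ W.
S = L/(4πd²) = 0.636 W m⁻².
Energy balance: absorbed = emitted ⇒ πR²·S(1−A) = 4πR²·σT_eq⁴, so T_eq⁴ = S(1−A)/(4σ).
T_eq = [0.636 × 0.30 / (4 × 5.67×10⁻⁸)]^(1/4) = (8.41×10⁵)^(1/4) = 30.3 K.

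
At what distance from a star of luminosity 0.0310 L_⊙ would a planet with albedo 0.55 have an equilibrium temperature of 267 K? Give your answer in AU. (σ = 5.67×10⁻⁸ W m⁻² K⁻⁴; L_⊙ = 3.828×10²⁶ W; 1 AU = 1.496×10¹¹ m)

L = 0.0310 × 3.828×10²⁶ = 1.19×10²⁵ W.
From T_eq⁴ = L(1−A)/(16πσd²): d = √[L(1−A)/(16πσT_eq⁴)].
d = √[1.19×10²⁵ × 0.45 / (16π × 5.67×10⁻⁸ × (267)⁴)] = 1.92×10¹⁰ m = 0.128 AU.

d ≈ 0.128 AU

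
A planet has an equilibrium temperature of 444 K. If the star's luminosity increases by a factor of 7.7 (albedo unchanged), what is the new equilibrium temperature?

T_eq ≈ 740 K

T_eq ∝ L^(1/4) · d^(−1/2).
T′ = 444 × 7.7^(1/4) = 740 K.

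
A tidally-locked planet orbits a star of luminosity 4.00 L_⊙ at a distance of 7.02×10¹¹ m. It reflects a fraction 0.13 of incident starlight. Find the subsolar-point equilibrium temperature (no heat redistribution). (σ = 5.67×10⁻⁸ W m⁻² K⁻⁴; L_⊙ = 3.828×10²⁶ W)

T_ss ≈ 248 K

L = 4.00 × 3.828×10²⁶ = 1.53×10²⁷ W.
Flux: S = L/(4πd²) = 1.53×10²⁷/(4π×(7.02×10¹¹)²) = 247 W m⁻².
At the subsolar point the surface absorbs S(1−A) and emits σT⁴ per unit area — no factor of 4, since only the local patch is in balance.
T = [247 × 0.87 / 5.67×10⁻⁸]^(1/4) = (3.79×10⁹)^(1/4) = 248 K.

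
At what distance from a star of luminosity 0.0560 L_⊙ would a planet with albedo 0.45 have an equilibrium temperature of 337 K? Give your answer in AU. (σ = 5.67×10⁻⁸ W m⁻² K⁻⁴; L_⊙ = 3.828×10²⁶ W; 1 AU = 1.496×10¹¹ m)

d ≈ 0.120 AU

L = 0.0560 × 3.828×10²⁶ = 2.14×10²⁵ W.
From T_eq⁴ = L(1−A)/(16πσd²): d = √[L(1−A)/(16πσT_eq⁴)].
d = √[2.14×10²⁵ × 0.55 / (16π × 5.67×10⁻⁸ × (337)⁴)] = 1.79×10¹⁰ m = 0.120 AU.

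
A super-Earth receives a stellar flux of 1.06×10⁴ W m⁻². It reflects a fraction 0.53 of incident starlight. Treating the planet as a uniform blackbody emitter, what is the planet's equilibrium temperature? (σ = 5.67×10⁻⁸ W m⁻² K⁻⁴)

T_eq ≈ 385 K

Energy balance: absorbed = emitted ⇒ πR²·S(1−A) = 4πR²·σT_eq⁴, so T_eq⁴ = S(1−A)/(4σ).
T_eq = [1.06×10⁴ × 0.47 / (4 × 5.67×10⁻⁸)]^(1/4) = (2.20×10¹⁰)^(1/4) = 385 K.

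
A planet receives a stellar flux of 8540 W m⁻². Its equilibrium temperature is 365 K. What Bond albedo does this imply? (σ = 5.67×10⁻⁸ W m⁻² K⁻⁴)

From T_eq⁴ = S(1−A)/(4σ): 1−A = 4σT_eq⁴/S.
1−A = 4 × 5.67×10⁻⁸ × (365)⁴ / 8540 = 0.471.

A ≈ 0.53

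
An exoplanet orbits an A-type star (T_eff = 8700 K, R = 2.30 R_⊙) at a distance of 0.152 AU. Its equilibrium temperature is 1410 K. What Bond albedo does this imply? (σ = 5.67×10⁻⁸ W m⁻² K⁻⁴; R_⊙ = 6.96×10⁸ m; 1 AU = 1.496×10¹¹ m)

R_⋆ = 2.30 × 6.96×10⁸ = 1.60×10⁹ m.
d = 0.152 AU = 2.27×10¹⁰ m.
L = 4πR_⋆²σT_⋆⁴ = 4π(1.60×10⁹)² × 5.67×10⁻⁸ × (8700)⁴ = 1.05×10²⁸ W.
S = L/(4πd²) = 1.61×10⁶ W m⁻².
From T_eq⁴ = S(1−A)/(4σ): 1−A = 4σT_eq⁴/S.
1−A = 4 × 5.67×10⁻⁸ × (1410)⁴ / 1.61×10⁶ = 0.557.

A ≈ 0.44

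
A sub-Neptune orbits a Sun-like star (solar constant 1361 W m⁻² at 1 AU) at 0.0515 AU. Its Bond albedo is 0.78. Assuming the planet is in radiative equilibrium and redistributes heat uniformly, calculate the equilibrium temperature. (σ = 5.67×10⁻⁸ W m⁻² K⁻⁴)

T_eq ≈ 840 K

Flux at 0.0515 AU: S = 1361/0.0515² = 5.13×10⁵ W m⁻².
Energy balance: absorbed = emitted ⇒ πR²·S(1−A) = 4πR²·σT_eq⁴, so T_eq⁴ = S(1−A)/(4σ).
T_eq = [5.13×10⁵ × 0.22 / (4 × 5.67×10⁻⁸)]^(1/4) = (4.98×10¹¹)^(1/4) = 840 K.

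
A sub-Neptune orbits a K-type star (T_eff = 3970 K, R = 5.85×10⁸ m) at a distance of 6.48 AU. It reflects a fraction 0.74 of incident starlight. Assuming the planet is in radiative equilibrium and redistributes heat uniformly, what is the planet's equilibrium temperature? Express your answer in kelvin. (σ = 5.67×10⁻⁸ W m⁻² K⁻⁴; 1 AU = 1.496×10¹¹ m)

d = 6.48 AU = 9.69×10¹¹ m.
L = 4πR_⋆²σT_⋆⁴ = 4π(5.85×10⁸)² × 5.67×10⁻⁸ × (3970)⁴ = 6.06×10²⁵ W.
S = L/(4πd²) = 5.13 W m⁻².
Energy balance: absorbed = emitted ⇒ πR²·S(1−A) = 4πR²·σT_eq⁴, so T_eq⁴ = S(1−A)/(4σ).
T_eq = [5.13 × 0.26 / (4 × 5.67×10⁻⁸)]^(1/4) = (5.88×10⁶)^(1/4) = 49.2 K.

T_eq ≈ 49.2 K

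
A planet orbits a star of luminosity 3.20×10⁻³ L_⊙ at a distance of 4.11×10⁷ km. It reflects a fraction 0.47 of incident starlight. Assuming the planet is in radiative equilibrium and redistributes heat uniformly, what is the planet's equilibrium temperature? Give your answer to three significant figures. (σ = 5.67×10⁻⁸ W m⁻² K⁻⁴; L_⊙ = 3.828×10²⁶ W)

d = 4.11×10⁷ km = 4.11×10¹⁰ m.
L = 3.20×10⁻³ × 3.828×10²⁶ = 1.22×10²⁴ W.
Flux: S = L/(4πd²) = 1.22×10²⁴/(4π×(4.11×10¹⁰)²) = 57.7 W m⁻².
Energy balance: absorbed = emitted ⇒ πR²·S(1−A) = 4πR²·σT_eq⁴, so T_eq⁴ = S(1−A)/(4σ).
T_eq = [57.7 × 0.53 / (4 × 5.67×10⁻⁸)]^(1/4) = (1.35×10⁸)^(1/4) = 108 K.

T_eq ≈ 108 K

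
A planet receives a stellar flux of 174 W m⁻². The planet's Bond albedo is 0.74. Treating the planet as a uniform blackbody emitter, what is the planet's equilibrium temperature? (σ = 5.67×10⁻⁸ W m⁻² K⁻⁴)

T_eq ≈ 119 K

Energy balance: absorbed = emitted ⇒ πR²·S(1−A) = 4πR²·σT_eq⁴, so T_eq⁴ = S(1−A)/(4σ).
T_eq = [174 × 0.26 / (4 × 5.67×10⁻⁸)]^(1/4) = (1.99×10⁸)^(1/4) = 119 K.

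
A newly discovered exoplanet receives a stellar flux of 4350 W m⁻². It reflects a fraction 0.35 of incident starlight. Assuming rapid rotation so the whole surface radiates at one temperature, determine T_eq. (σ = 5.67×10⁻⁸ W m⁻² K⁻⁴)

Energy balance: absorbed = emitted ⇒ πR²·S(1−A) = 4πR²·σT_eq⁴, so T_eq⁴ = S(1−A)/(4σ).
T_eq = [4350 × 0.65 / (4 × 5.67×10⁻⁸)]^(1/4) = (1.25×10¹⁰)^(1/4) = 334 K.

T_eq ≈ 334 K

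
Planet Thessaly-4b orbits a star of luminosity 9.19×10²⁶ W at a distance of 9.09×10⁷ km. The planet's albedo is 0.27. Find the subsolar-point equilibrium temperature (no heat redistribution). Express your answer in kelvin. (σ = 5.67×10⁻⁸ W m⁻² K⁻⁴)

T_ss ≈ 581 K

d = 9.09×10⁷ km = 9.09×10¹⁰ m.
Flux: S = L/(4πd²) = 9.19×10²⁶/(4π×(9.09×10¹⁰)²) = 8850 W m⁻².
At the subsolar point the surface absorbs S(1−A) and emits σT⁴ per unit area — no factor of 4, since only the local patch is in balance.
T = [8850 × 0.73 / 5.67×10⁻⁸]^(1/4) = (1.14×10¹¹)^(1/4) = 581 K.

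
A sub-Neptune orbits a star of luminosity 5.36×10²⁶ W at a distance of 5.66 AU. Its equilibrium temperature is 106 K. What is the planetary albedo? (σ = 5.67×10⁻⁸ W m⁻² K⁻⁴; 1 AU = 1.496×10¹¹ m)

A ≈ 0.52

d = 5.66 AU = 8.47×10¹¹ m.
Flux: S = L/(4πd²) = 5.36×10²⁶/(4π×(8.47×10¹¹)²) = 59.5 W m⁻².
From T_eq⁴ = S(1−A)/(4σ): 1−A = 4σT_eq⁴/S.
1−A = 4 × 5.67×10⁻⁸ × (106)⁴ / 59.5 = 0.481.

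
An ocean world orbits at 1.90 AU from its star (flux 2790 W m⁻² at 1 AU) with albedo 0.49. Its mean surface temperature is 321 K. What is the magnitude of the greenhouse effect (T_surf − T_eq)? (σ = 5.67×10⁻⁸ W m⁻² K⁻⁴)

ΔT ≈ 116.8 K

S = 2790/1.90² = 772.9 W m⁻².
T_eq = [S(1−A)/(4σ)]^(1/4) = [772.9×0.51/(4×5.67×10⁻⁸)]^(1/4) = 204.2 K.
ΔT = T_surf − T_eq = 321 − 204.2.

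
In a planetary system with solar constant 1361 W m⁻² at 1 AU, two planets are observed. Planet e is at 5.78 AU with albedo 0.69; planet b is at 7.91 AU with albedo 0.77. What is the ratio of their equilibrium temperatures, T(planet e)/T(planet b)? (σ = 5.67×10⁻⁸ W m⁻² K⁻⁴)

T₁/T₂ ≈ 1.260

T_eq = [S₀(1−A)/(4σd²)]^(1/4), so T ∝ (1−A)^(1/4) / √d.
T₁ = [1361×0.31/(4×5.67×10⁻⁸×5.78²)]^(1/4) = 86.38 K.
T₂ = [1361×0.23/(4×5.67×10⁻⁸×7.91²)]^(1/4) = 68.53 K.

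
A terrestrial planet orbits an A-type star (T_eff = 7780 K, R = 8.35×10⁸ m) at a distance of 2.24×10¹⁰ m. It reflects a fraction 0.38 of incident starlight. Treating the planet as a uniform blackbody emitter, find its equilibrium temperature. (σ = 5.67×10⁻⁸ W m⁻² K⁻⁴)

L = 4πR_⋆²σT_⋆⁴ = 4π(8.35×10⁸)² × 5.67×10⁻⁸ × (7780)⁴ = 1.82×10²⁷ W.
S = L/(4πd²) = 2.89×10⁵ W m⁻².
Energy balance: absorbed = emitted ⇒ πR²·S(1−A) = 4πR²·σT_eq⁴, so T_eq⁴ = S(1−A)/(4σ).
T_eq = [2.89×10⁵ × 0.62 / (4 × 5.67×10⁻⁸)]^(1/4) = (7.89×10¹¹)^(1/4) = 943 K.

T_eq ≈ 943 K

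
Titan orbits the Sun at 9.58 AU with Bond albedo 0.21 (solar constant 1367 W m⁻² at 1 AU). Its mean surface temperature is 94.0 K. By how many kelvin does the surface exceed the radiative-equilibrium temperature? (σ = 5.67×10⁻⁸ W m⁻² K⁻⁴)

S = 1367/9.58² = 14.89 W m⁻².
T_eq = [S(1−A)/(4σ)]^(1/4) = [14.89×0.79/(4×5.67×10⁻⁸)]^(1/4) = 84.9 K.
ΔT = T_surf − T_eq = 94 − 84.9.

ΔT ≈ 9.1 K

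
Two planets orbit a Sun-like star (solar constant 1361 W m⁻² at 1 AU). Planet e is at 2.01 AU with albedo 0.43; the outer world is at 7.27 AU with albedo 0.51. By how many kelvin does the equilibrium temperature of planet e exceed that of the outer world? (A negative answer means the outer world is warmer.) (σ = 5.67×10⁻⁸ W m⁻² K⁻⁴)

T_eq = [S₀(1−A)/(4σd²)]^(1/4), so T ∝ (1−A)^(1/4) / √d.
T₁ = [1361×0.57/(4×5.67×10⁻⁸×2.01²)]^(1/4) = 170.58 K.
T₂ = [1361×0.49/(4×5.67×10⁻⁸×7.27²)]^(1/4) = 86.36 K.

ΔT ≈ 84.2 K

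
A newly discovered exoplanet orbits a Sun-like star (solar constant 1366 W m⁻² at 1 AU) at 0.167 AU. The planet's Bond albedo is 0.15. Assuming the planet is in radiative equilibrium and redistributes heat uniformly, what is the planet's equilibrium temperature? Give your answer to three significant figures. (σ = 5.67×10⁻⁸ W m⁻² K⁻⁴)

T_eq ≈ 655 K

Flux at 0.167 AU: S = 1366/0.167² = 4.90×10⁴ W m⁻².
Energy balance: absorbed = emitted ⇒ πR²·S(1−A) = 4πR²·σT_eq⁴, so T_eq⁴ = S(1−A)/(4σ).
T_eq = [4.90×10⁴ × 0.85 / (4 × 5.67×10⁻⁸)]^(1/4) = (1.84×10¹¹)^(1/4) = 655 K.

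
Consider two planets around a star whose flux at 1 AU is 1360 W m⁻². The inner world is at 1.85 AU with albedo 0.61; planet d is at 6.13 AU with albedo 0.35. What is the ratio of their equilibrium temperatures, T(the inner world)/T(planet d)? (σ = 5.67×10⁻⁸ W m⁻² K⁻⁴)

T_eq = [S₀(1−A)/(4σd²)]^(1/4), so T ∝ (1−A)^(1/4) / √d.
T₁ = [1360×0.39/(4×5.67×10⁻⁸×1.85²)]^(1/4) = 161.68 K.
T₂ = [1360×0.65/(4×5.67×10⁻⁸×6.13²)]^(1/4) = 100.92 K.

T₁/T₂ ≈ 1.602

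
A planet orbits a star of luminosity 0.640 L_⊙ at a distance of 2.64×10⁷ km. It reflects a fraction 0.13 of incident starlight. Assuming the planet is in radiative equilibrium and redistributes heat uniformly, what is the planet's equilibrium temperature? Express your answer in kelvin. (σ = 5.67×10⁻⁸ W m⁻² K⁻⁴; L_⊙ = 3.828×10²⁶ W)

T_eq ≈ 572 K

d = 2.64×10⁷ km = 2.64×10¹⁰ m.
L = 0.640 × 3.828×10²⁶ = 2.45×10²⁶ W.
Flux: S = L/(4πd²) = 2.45×10²⁶/(4π×(2.64×10¹⁰)²) = 2.80×10⁴ W m⁻².
Energy balance: absorbed = emitted ⇒ πR²·S(1−A) = 4πR²·σT_eq⁴, so T_eq⁴ = S(1−A)/(4σ).
T_eq = [2.80×10⁴ × 0.87 / (4 × 5.67×10⁻⁸)]^(1/4) = (1.07×10¹¹)^(1/4) = 572 K.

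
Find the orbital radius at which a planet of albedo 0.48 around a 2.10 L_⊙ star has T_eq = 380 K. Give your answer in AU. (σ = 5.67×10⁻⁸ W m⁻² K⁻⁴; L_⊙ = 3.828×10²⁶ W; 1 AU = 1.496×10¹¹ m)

L = 2.10 × 3.828×10²⁶ = 8.04×10²⁶ W.
From T_eq⁴ = L(1−A)/(16πσd²): d = √[L(1−A)/(16πσT_eq⁴)].
d = √[8.04×10²⁶ × 0.52 / (16π × 5.67×10⁻⁸ × (380)⁴)] = 8.39×10¹⁰ m = 0.561 AU.

d ≈ 0.561 AU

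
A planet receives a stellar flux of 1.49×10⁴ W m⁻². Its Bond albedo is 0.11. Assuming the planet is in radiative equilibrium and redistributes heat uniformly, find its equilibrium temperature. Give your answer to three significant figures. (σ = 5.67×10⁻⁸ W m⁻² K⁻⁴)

Energy balance: absorbed = emitted ⇒ πR²·S(1−A) = 4πR²·σT_eq⁴, so T_eq⁴ = S(1−A)/(4σ).
T_eq = [1.49×10⁴ × 0.89 / (4 × 5.67×10⁻⁸)]^(1/4) = (5.85×10¹⁰)^(1/4) = 492 K.

T_eq ≈ 492 K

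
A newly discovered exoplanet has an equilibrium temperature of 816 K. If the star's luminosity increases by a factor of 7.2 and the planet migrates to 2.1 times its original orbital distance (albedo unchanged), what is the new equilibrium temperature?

T_eq ≈ 922 K

T_eq ∝ L^(1/4) · d^(−1/2).
T′ = 816 × 7.2^(1/4) / 2.1^(1/2) = 922 K.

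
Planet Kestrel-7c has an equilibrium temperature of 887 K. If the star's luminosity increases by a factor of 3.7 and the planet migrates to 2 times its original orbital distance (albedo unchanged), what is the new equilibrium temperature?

T_eq ∝ L^(1/4) · d^(−1/2).
T′ = 887 × 3.7^(1/4) / 2^(1/2) = 870 K.

T_eq ≈ 870 K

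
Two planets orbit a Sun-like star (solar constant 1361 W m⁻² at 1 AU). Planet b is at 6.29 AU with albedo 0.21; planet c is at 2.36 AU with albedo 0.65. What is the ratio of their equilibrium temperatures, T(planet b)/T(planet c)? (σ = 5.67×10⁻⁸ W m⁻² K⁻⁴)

T_eq = [S₀(1−A)/(4σd²)]^(1/4), so T ∝ (1−A)^(1/4) / √d.
T₁ = [1361×0.79/(4×5.67×10⁻⁸×6.29²)]^(1/4) = 104.62 K.
T₂ = [1361×0.35/(4×5.67×10⁻⁸×2.36²)]^(1/4) = 139.35 K.

T₁/T₂ ≈ 0.751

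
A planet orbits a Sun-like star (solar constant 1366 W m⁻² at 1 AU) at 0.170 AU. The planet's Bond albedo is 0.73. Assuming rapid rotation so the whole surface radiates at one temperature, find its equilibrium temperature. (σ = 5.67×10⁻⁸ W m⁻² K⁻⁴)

T_eq ≈ 487 K

Flux at 0.170 AU: S = 1366/0.170² = 4.73×10⁴ W m⁻².
Energy balance: absorbed = emitted ⇒ πR²·S(1−A) = 4πR²·σT_eq⁴, so T_eq⁴ = S(1−A)/(4σ).
T_eq = [4.73×10⁴ × 0.27 / (4 × 5.67×10⁻⁸)]^(1/4) = (5.63×10¹⁰)^(1/4) = 487 K.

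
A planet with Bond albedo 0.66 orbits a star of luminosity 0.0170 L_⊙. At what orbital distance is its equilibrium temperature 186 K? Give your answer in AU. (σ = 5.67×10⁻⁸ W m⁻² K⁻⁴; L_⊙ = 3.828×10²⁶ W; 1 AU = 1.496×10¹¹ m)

d ≈ 0.170 AU

L = 0.0170 × 3.828×10²⁶ = 6.51×10²⁴ W.
From T_eq⁴ = L(1−A)/(16πσd²): d = √[L(1−A)/(16πσT_eq⁴)].
d = √[6.51×10²⁴ × 0.34 / (16π × 5.67×10⁻⁸ × (186)⁴)] = 2.55×10¹⁰ m = 0.170 AU.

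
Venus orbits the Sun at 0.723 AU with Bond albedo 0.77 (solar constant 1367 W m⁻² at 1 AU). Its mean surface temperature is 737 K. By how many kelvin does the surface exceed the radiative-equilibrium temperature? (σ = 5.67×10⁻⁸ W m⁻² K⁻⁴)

ΔT ≈ 510.1 K

S = 1367/0.723² = 2615 W m⁻².
T_eq = [S(1−A)/(4σ)]^(1/4) = [2615×0.23/(4×5.67×10⁻⁸)]^(1/4) = 226.9 K.
ΔT = T_surf − T_eq = 737 − 226.9.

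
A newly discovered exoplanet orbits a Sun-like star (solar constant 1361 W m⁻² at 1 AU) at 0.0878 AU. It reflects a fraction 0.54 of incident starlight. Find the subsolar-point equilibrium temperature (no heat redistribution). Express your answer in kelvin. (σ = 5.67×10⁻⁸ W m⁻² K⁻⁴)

T_ss ≈ 1090 K

Flux at 0.0878 AU: S = 1361/0.0878² = 1.77×10⁵ W m⁻².
At the subsolar point the surface absorbs S(1−A) and emits σT⁴ per unit area — no factor of 4, since only the local patch is in balance.
T = [1.77×10⁵ × 0.46 / 5.67×10⁻⁸]^(1/4) = (1.43×10¹²)^(1/4) = 1090 K.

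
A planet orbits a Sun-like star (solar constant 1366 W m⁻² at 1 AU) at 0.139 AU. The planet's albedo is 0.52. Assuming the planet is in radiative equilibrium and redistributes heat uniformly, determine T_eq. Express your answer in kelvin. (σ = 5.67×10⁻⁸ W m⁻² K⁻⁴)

T_eq ≈ 622 K

Flux at 0.139 AU: S = 1366/0.139² = 7.07×10⁴ W m⁻².
Energy balance: absorbed = emitted ⇒ πR²·S(1−A) = 4πR²·σT_eq⁴, so T_eq⁴ = S(1−A)/(4σ).
T_eq = [7.07×10⁴ × 0.48 / (4 × 5.67×10⁻⁸)]^(1/4) = (1.50×10¹¹)^(1/4) = 622 K.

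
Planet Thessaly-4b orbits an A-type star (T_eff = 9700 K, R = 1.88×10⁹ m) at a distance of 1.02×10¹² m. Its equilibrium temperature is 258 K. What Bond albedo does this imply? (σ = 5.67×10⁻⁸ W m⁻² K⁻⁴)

A ≈ 0.41

L = 4πR_⋆²σT_⋆⁴ = 4π(1.88×10⁹)² × 5.67×10⁻⁸ × (9700)⁴ = 2.23×10²⁸ W.
S = L/(4πd²) = 1710 W m⁻².
From T_eq⁴ = S(1−A)/(4σ): 1−A = 4σT_eq⁴/S.
1−A = 4 × 5.67×10⁻⁸ × (258)⁴ / 1710 = 0.589.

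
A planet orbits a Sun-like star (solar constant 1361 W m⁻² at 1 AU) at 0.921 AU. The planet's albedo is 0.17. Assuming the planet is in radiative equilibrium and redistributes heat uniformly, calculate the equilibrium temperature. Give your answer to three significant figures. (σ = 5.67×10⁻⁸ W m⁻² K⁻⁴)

T_eq ≈ 277 K

Flux at 0.921 AU: S = 1361/0.921² = 1600 W m⁻².
Energy balance: absorbed = emitted ⇒ πR²·S(1−A) = 4πR²·σT_eq⁴, so T_eq⁴ = S(1−A)/(4σ).
T_eq = [1600 × 0.83 / (4 × 5.67×10⁻⁸)]^(1/4) = (5.87×10⁹)^(1/4) = 277 K.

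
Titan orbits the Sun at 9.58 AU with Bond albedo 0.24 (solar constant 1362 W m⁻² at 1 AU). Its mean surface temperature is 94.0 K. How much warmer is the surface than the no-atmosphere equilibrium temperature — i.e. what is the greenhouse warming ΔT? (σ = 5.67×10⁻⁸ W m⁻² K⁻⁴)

S = 1362/9.58² = 14.84 W m⁻².
T_eq = [S(1−A)/(4σ)]^(1/4) = [14.84×0.76/(4×5.67×10⁻⁸)]^(1/4) = 84.0 K.
ΔT = T_surf − T_eq = 94 − 84.0.

ΔT ≈ 10.0 K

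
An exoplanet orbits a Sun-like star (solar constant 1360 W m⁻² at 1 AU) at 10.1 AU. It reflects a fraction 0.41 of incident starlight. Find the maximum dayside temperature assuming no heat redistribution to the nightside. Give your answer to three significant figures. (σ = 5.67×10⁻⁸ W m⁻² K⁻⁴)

T_ss ≈ 109 K

Flux at 10.1 AU: S = 1360/10.1² = 13.3 W m⁻².
With no redistribution each surface element balances locally: S(1−A) = σT⁴.
T = [13.3 × 0.59 / 5.67×10⁻⁸]^(1/4) = (1.39×10⁸)^(1/4) = 109 K.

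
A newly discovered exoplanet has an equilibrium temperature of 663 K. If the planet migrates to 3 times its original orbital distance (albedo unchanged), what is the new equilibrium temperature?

T_eq ∝ L^(1/4) · d^(−1/2).
T′ = 663 / 3^(1/2) = 383 K.

T_eq ≈ 383 K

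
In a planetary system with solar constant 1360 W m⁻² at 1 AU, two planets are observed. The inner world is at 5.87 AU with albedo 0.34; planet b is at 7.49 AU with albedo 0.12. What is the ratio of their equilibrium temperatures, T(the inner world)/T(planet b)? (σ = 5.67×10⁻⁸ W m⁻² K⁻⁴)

T₁/T₂ ≈ 1.051

T_eq = [S₀(1−A)/(4σd²)]^(1/4), so T ∝ (1−A)^(1/4) / √d.
T₁ = [1360×0.66/(4×5.67×10⁻⁸×5.87²)]^(1/4) = 103.52 K.
T₂ = [1360×0.88/(4×5.67×10⁻⁸×7.49²)]^(1/4) = 98.48 K.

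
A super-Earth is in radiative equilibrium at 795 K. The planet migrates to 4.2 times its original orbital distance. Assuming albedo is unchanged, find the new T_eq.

T_eq ∝ L^(1/4) · d^(−1/2).
T′ = 795 / 4.2^(1/2) = 388 K.

T_eq ≈ 388 K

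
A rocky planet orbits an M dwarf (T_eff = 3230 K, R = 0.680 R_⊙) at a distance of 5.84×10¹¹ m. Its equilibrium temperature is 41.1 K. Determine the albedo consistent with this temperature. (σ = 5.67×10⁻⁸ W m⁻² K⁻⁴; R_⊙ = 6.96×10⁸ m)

R_⋆ = 0.680 × 6.96×10⁸ = 4.73×10⁸ m.
L = 4πR_⋆²σT_⋆⁴ = 4π(4.73×10⁸)² × 5.67×10⁻⁸ × (3230)⁴ = 1.74×10²⁵ W.
S = L/(4πd²) = 4.05 W m⁻².
From T_eq⁴ = S(1−A)/(4σ): 1−A = 4σT_eq⁴/S.
1−A = 4 × 5.67×10⁻⁸ × (41.1)⁴ / 4.05 = 0.160.

A ≈ 0.84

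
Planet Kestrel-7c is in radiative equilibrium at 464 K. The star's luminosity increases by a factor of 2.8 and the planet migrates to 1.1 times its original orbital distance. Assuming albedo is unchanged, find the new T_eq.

T_eq ≈ 572 K

T_eq ∝ L^(1/4) · d^(−1/2).
T′ = 464 × 2.8^(1/4) / 1.1^(1/2) = 572 K.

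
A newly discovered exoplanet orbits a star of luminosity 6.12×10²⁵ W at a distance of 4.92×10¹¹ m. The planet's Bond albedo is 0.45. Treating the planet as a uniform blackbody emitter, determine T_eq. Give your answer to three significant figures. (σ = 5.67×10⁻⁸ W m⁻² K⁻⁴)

T_eq ≈ 83.6 K

Flux: S = L/(4πd²) = 6.12×10²⁵/(4π×(4.92×10¹¹)²) = 20.1 W m⁻².
Energy balance: absorbed = emitted ⇒ πR²·S(1−A) = 4πR²·σT_eq⁴, so T_eq⁴ = S(1−A)/(4σ).
T_eq = [20.1 × 0.55 / (4 × 5.67×10⁻⁸)]^(1/4) = (4.88×10⁷)^(1/4) = 83.6 K.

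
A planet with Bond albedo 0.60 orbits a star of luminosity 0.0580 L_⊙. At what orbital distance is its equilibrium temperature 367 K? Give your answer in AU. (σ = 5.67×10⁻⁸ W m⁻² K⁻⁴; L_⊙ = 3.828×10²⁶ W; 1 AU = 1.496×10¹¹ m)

L = 0.0580 × 3.828×10²⁶ = 2.22×10²⁵ W.
From T_eq⁴ = L(1−A)/(16πσd²): d = √[L(1−A)/(16πσT_eq⁴)].
d = √[2.22×10²⁵ × 0.40 / (16π × 5.67×10⁻⁸ × (367)⁴)] = 1.31×10¹⁰ m = 0.0876 AU.

d ≈ 0.0876 AU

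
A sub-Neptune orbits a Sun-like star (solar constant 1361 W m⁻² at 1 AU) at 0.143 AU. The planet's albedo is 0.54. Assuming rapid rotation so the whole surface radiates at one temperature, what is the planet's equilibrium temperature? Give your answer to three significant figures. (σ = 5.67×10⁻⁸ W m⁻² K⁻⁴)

T_eq ≈ 606 K

Flux at 0.143 AU: S = 1361/0.143² = 6.66×10⁴ W m⁻².
Energy balance: absorbed = emitted ⇒ πR²·S(1−A) = 4πR²·σT_eq⁴, so T_eq⁴ = S(1−A)/(4σ).
T_eq = [6.66×10⁴ × 0.46 / (4 × 5.67×10⁻⁸)]^(1/4) = (1.35×10¹¹)^(1/4) = 606 K.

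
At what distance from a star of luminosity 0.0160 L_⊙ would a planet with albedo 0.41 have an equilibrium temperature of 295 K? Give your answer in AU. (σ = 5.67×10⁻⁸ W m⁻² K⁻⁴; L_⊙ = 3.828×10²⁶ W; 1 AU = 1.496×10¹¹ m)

L = 0.0160 × 3.828×10²⁶ = 6.12×10²⁴ W.
From T_eq⁴ = L(1−A)/(16πσd²): d = √[L(1−A)/(16πσT_eq⁴)].
d = √[6.12×10²⁴ × 0.59 / (16π × 5.67×10⁻⁸ × (295)⁴)] = 1.29×10¹⁰ m = 0.0865 AU.

d ≈ 0.0865 AU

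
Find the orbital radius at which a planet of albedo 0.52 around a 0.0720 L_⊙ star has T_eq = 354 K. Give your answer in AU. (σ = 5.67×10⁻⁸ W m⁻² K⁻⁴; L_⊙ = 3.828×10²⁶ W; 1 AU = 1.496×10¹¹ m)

d ≈ 0.115 AU

L = 0.0720 × 3.828×10²⁶ = 2.76×10²⁵ W.
From T_eq⁴ = L(1−A)/(16πσd²): d = √[L(1−A)/(16πσT_eq⁴)].
d = √[2.76×10²⁵ × 0.48 / (16π × 5.67×10⁻⁸ × (354)⁴)] = 1.72×10¹⁰ m = 0.115 AU.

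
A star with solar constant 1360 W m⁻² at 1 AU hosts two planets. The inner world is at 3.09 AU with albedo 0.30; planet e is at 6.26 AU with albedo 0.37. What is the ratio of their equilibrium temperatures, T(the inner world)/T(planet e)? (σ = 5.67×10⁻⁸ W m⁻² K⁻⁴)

T₁/T₂ ≈ 1.461

T_eq = [S₀(1−A)/(4σd²)]^(1/4), so T ∝ (1−A)^(1/4) / √d.
T₁ = [1360×0.70/(4×5.67×10⁻⁸×3.09²)]^(1/4) = 144.80 K.
T₂ = [1360×0.63/(4×5.67×10⁻⁸×6.26²)]^(1/4) = 99.09 K.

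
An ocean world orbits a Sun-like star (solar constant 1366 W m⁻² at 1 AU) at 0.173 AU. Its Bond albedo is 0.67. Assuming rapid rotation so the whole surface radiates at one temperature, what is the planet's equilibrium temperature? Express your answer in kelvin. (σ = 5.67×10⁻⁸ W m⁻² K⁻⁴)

T_eq ≈ 508 K

Flux at 0.173 AU: S = 1366/0.173² = 4.56×10⁴ W m⁻².
Energy balance: absorbed = emitted ⇒ πR²·S(1−A) = 4πR²·σT_eq⁴, so T_eq⁴ = S(1−A)/(4σ).
T_eq = [4.56×10⁴ × 0.33 / (4 × 5.67×10⁻⁸)]^(1/4) = (6.64×10¹⁰)^(1/4) = 508 K.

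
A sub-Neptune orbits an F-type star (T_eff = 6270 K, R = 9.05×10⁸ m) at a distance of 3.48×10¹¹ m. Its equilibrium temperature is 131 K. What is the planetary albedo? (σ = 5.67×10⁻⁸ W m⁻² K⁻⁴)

A ≈ 0.89

L = 4πR_⋆²σT_⋆⁴ = 4π(9.05×10⁸)² × 5.67×10⁻⁸ × (6270)⁴ = 9.02×10²⁶ W.
S = L/(4πd²) = 593 W m⁻².
From T_eq⁴ = S(1−A)/(4σ): 1−A = 4σT_eq⁴/S.
1−A = 4 × 5.67×10⁻⁸ × (131)⁴ / 593 = 0.113.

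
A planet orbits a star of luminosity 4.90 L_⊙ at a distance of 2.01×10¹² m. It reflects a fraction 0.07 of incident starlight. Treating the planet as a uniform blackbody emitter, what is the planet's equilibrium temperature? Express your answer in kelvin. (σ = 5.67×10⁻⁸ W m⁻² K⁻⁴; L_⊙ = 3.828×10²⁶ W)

T_eq ≈ 111 K

L = 4.90 × 3.828×10²⁶ = 1.88×10²⁷ W.
Flux: S = L/(4πd²) = 1.88×10²⁷/(4π×(2.01×10¹²)²) = 36.9 W m⁻².
Energy balance: absorbed = emitted ⇒ πR²·S(1−A) = 4πR²·σT_eq⁴, so T_eq⁴ = S(1−A)/(4σ).
T_eq = [36.9 × 0.93 / (4 × 5.67×10⁻⁸)]^(1/4) = (1.51×10⁸)^(1/4) = 111 K.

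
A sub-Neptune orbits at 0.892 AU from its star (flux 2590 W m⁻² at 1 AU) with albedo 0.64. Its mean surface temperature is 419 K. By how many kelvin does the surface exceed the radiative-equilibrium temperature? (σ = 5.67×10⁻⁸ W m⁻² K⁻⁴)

ΔT ≈ 150.9 K

S = 2590/0.892² = 3255 W m⁻².
T_eq = [S(1−A)/(4σ)]^(1/4) = [3255×0.36/(4×5.67×10⁻⁸)]^(1/4) = 268.1 K.
ΔT = T_surf − T_eq = 419 − 268.1.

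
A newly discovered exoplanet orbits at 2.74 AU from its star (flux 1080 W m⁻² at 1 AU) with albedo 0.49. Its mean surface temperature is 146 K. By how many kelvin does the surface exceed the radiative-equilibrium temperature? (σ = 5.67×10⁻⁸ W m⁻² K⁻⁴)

ΔT ≈ 11.9 K

S = 1080/2.74² = 143.9 W m⁻².
T_eq = [S(1−A)/(4σ)]^(1/4) = [143.9×0.51/(4×5.67×10⁻⁸)]^(1/4) = 134.1 K.
ΔT = T_surf − T_eq = 146 − 134.1.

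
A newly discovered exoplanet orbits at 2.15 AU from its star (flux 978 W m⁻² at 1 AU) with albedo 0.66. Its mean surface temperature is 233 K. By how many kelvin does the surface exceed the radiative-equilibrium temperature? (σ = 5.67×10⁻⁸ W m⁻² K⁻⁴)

S = 978/2.15² = 211.6 W m⁻².
T_eq = [S(1−A)/(4σ)]^(1/4) = [211.6×0.34/(4×5.67×10⁻⁸)]^(1/4) = 133.5 K.
ΔT = T_surf − T_eq = 233 − 133.5.

ΔT ≈ 99.5 K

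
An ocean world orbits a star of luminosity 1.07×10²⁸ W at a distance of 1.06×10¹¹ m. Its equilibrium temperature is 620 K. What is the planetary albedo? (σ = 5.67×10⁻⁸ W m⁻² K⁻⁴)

Flux: S = L/(4πd²) = 1.07×10²⁸/(4π×(1.06×10¹¹)²) = 7.58×10⁴ W m⁻².
From T_eq⁴ = S(1−A)/(4σ): 1−A = 4σT_eq⁴/S.
1−A = 4 × 5.67×10⁻⁸ × (620)⁴ / 7.58×10⁴ = 0.442.

A ≈ 0.56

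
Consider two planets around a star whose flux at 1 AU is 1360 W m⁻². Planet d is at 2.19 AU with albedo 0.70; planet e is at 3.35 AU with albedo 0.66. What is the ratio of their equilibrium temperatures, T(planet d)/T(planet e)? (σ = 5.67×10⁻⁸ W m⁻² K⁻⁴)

T₁/T₂ ≈ 1.199

T_eq = [S₀(1−A)/(4σd²)]^(1/4), so T ∝ (1−A)^(1/4) / √d.
T₁ = [1360×0.30/(4×5.67×10⁻⁸×2.19²)]^(1/4) = 139.17 K.
T₂ = [1360×0.34/(4×5.67×10⁻⁸×3.35²)]^(1/4) = 116.10 K.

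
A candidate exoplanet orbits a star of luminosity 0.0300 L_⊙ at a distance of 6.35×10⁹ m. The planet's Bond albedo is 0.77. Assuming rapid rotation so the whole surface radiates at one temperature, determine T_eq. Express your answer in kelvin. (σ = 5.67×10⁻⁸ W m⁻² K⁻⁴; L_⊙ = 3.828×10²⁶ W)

T_eq ≈ 389 K

L = 0.0300 × 3.828×10²⁶ = 1.15×10²⁵ W.
Flux: S = L/(4πd²) = 1.15×10²⁵/(4π×(6.35×10⁹)²) = 2.27×10⁴ W m⁻².
Energy balance: absorbed = emitted ⇒ πR²·S(1−A) = 4πR²·σT_eq⁴, so T_eq⁴ = S(1−A)/(4σ).
T_eq = [2.27×10⁴ × 0.23 / (4 × 5.67×10⁻⁸)]^(1/4) = (2.30×10¹⁰)^(1/4) = 389 K.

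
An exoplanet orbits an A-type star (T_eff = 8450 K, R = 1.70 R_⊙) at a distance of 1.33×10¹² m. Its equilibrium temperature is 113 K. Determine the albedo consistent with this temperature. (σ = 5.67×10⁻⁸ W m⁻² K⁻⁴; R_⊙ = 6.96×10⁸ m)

A ≈ 0.84

R_⋆ = 1.70 × 6.96×10⁸ = 1.18×10⁹ m.
L = 4πR_⋆²σT_⋆⁴ = 4π(1.18×10⁹)² × 5.67×10⁻⁸ × (8450)⁴ = 5.09×10²⁷ W.
S = L/(4πd²) = 229 W m⁻².
From T_eq⁴ = S(1−A)/(4σ): 1−A = 4σT_eq⁴/S.
1−A = 4 × 5.67×10⁻⁸ × (113)⁴ / 229 = 0.162.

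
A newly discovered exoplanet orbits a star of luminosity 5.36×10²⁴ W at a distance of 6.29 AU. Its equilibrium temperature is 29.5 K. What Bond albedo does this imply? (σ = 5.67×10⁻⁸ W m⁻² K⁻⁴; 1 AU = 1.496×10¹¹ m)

A ≈ 0.64

d = 6.29 AU = 9.41×10¹¹ m.
Flux: S = L/(4πd²) = 5.36×10²⁴/(4π×(9.41×10¹¹)²) = 0.482 W m⁻².
From T_eq⁴ = S(1−A)/(4σ): 1−A = 4σT_eq⁴/S.
1−A = 4 × 5.67×10⁻⁸ × (29.5)⁴ / 0.482 = 0.357.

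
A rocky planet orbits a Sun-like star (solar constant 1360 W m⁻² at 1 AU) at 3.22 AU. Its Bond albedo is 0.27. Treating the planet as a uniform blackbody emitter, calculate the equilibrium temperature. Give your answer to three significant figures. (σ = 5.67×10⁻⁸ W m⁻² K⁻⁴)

T_eq ≈ 143 K

Flux at 3.22 AU: S = 1360/3.22² = 131 W m⁻².
Energy balance: absorbed = emitted ⇒ πR²·S(1−A) = 4πR²·σT_eq⁴, so T_eq⁴ = S(1−A)/(4σ).
T_eq = [131 × 0.73 / (4 × 5.67×10⁻⁸)]^(1/4) = (4.22×10⁸)^(1/4) = 143 K.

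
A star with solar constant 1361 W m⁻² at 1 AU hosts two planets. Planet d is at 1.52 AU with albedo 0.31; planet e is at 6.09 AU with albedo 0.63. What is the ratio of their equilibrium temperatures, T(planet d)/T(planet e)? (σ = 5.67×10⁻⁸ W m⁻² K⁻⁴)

T₁/T₂ ≈ 2.339

T_eq = [S₀(1−A)/(4σd²)]^(1/4), so T ∝ (1−A)^(1/4) / √d.
T₁ = [1361×0.69/(4×5.67×10⁻⁸×1.52²)]^(1/4) = 205.75 K.
T₂ = [1361×0.37/(4×5.67×10⁻⁸×6.09²)]^(1/4) = 87.96 K.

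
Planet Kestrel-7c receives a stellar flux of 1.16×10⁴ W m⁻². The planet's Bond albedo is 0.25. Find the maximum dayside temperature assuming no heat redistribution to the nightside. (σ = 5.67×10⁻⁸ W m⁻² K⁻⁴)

With no redistribution each surface element balances locally: S(1−A) = σT⁴.
T = [1.16×10⁴ × 0.75 / 5.67×10⁻⁸]^(1/4) = (1.53×10¹¹)^(1/4) = 626 K.

T_ss ≈ 626 K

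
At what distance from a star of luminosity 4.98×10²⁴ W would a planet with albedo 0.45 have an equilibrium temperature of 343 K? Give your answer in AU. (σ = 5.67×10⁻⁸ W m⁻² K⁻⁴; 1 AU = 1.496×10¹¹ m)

d ≈ 0.0557 AU

From T_eq⁴ = L(1−A)/(16πσd²): d = √[L(1−A)/(16πσT_eq⁴)].
d = √[4.98×10²⁴ × 0.55 / (16π × 5.67×10⁻⁸ × (343)⁴)] = 8.33×10⁹ m = 0.0557 AU.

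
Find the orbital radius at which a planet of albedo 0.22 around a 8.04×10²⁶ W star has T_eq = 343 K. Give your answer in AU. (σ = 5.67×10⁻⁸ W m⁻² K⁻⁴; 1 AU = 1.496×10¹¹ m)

From T_eq⁴ = L(1−A)/(16πσd²): d = √[L(1−A)/(16πσT_eq⁴)].
d = √[8.04×10²⁶ × 0.78 / (16π × 5.67×10⁻⁸ × (343)⁴)] = 1.26×10¹¹ m = 0.843 AU.

d ≈ 0.843 AU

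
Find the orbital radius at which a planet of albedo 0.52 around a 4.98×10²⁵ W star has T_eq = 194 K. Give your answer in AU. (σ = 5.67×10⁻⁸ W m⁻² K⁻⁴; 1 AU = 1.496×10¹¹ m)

d ≈ 0.514 AU

From T_eq⁴ = L(1−A)/(16πσd²): d = √[L(1−A)/(16πσT_eq⁴)].
d = √[4.98×10²⁵ × 0.48 / (16π × 5.67×10⁻⁸ × (194)⁴)] = 7.69×10¹⁰ m = 0.514 AU.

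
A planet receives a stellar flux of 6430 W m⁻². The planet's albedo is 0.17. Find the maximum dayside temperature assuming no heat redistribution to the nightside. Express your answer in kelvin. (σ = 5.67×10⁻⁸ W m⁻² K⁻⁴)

T_ss ≈ 554 K

With no redistribution each surface element balances locally: S(1−A) = σT⁴.
T = [6430 × 0.83 / 5.67×10⁻⁸]^(1/4) = (9.41×10¹⁰)^(1/4) = 554 K.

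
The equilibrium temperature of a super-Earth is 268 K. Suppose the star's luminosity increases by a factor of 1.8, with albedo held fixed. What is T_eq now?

T_eq ∝ L^(1/4) · d^(−1/2).
T′ = 268 × 1.8^(1/4) = 310 K.

T_eq ≈ 310 K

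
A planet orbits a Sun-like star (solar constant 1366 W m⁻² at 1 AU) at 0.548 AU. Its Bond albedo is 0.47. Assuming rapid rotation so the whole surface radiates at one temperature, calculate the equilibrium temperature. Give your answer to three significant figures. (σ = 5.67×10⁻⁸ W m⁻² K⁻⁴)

T_eq ≈ 321 K

Flux at 0.548 AU: S = 1366/0.548² = 4550 W m⁻².
Energy balance: absorbed = emitted ⇒ πR²·S(1−A) = 4πR²·σT_eq⁴, so T_eq⁴ = S(1−A)/(4σ).
T_eq = [4550 × 0.53 / (4 × 5.67×10⁻⁸)]^(1/4) = (1.06×10¹⁰)^(1/4) = 321 K.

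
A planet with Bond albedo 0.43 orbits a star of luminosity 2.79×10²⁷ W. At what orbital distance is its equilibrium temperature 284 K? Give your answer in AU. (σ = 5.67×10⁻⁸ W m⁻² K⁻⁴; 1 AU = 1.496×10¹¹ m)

From T_eq⁴ = L(1−A)/(16πσd²): d = √[L(1−A)/(16πσT_eq⁴)].
d = √[2.79×10²⁷ × 0.57 / (16π × 5.67×10⁻⁸ × (284)⁴)] = 2.93×10¹¹ m = 1.96 AU.

d ≈ 1.96 AU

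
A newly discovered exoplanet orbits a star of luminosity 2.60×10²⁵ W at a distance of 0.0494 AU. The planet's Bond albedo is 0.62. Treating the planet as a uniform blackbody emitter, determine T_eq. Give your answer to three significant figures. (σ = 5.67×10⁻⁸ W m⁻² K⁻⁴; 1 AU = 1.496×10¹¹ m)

d = 0.0494 AU = 7.39×10⁹ m.
Flux: S = L/(4πd²) = 2.60×10²⁵/(4π×(7.39×10⁹)²) = 3.79×10⁴ W m⁻².
Energy balance: absorbed = emitted ⇒ πR²·S(1−A) = 4πR²·σT_eq⁴, so T_eq⁴ = S(1−A)/(4σ).
T_eq = [3.79×10⁴ × 0.38 / (4 × 5.67×10⁻⁸)]^(1/4) = (6.35×10¹⁰)^(1/4) = 502 K.

T_eq ≈ 502 K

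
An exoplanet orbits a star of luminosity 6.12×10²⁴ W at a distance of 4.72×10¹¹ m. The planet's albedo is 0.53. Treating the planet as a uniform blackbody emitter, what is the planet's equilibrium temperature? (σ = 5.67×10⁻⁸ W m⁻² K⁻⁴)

Flux: S = L/(4πd²) = 6.12×10²⁴/(4π×(4.72×10¹¹)²) = 2.19 W m⁻².
Energy balance: absorbed = emitted ⇒ πR²·S(1−A) = 4πR²·σT_eq⁴, so T_eq⁴ = S(1−A)/(4σ).
T_eq = [2.19 × 0.47 / (4 × 5.67×10⁻⁸)]^(1/4) = (4.53×10⁶)^(1/4) = 46.1 K.

T_eq ≈ 46.1 K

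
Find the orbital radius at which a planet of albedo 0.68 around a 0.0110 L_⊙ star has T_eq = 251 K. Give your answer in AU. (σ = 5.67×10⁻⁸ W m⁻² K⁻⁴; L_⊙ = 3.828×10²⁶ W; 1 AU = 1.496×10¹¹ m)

L = 0.0110 × 3.828×10²⁶ = 4.21×10²⁴ W.
From T_eq⁴ = L(1−A)/(16πσd²): d = √[L(1−A)/(16πσT_eq⁴)].
d = √[4.21×10²⁴ × 0.32 / (16π × 5.67×10⁻⁸ × (251)⁴)] = 1.09×10¹⁰ m = 0.0730 AU.

d ≈ 0.0730 AU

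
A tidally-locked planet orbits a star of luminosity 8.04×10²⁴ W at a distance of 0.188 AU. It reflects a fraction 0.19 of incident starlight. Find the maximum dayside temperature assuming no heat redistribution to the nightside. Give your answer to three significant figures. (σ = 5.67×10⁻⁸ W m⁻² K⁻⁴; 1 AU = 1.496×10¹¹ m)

T_ss ≈ 328 K

d = 0.188 AU = 2.81×10¹⁰ m.
Flux: S = L/(4πd²) = 8.04×10²⁴/(4π×(2.81×10¹⁰)²) = 809 W m⁻².
With no redistribution each surface element balances locally: S(1−A) = σT⁴.
T = [809 × 0.81 / 5.67×10⁻⁸]^(1/4) = (1.16×10¹⁰)^(1/4) = 328 K.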